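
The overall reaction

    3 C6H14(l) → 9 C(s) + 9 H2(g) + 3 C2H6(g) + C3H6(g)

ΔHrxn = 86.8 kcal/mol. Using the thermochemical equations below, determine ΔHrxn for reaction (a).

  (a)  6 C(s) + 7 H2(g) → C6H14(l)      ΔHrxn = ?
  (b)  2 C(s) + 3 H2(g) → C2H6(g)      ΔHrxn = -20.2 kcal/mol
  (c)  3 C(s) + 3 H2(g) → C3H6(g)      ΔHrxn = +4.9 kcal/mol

(a) reversed and × 3 (reverse to put C6H14(l) on the reactant side; ×3 to match 3 C6H14(l) in the target): contributes −3·x
(b) × 3 (×3 to match 3 C2H6(g) in the target): (3)·(-20.2) = -60.6 kcal/mol
(c) as written (C3H6(g) already on the product side): +4.9 kcal/mol
+86.8 = (-60.6) + (+4.9) − 3·x
x = (+86.8 − (-55.7)) / (-3) = -47.5 kcal/mol

ΔHrxn = -47.5 kcal/mol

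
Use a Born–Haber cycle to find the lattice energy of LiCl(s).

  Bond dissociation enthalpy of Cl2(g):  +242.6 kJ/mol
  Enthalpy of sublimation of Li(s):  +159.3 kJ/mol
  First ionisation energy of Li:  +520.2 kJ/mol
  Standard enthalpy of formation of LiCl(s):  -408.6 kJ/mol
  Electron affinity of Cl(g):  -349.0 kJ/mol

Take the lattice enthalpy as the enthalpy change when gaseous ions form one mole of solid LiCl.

U = -860.4 kJ/mol

ΔHf° = 1·ΔHsub + 1·(ΣIE) + 1/2·D(Cl2) + 1·EA + U
-408.6 = 1·(+159.3) + 1·(+520.2) + 1/2·(+242.6) + 1·(-349.0) + U
U = -408.6 − (+451.8) = -860.4 kJ/mol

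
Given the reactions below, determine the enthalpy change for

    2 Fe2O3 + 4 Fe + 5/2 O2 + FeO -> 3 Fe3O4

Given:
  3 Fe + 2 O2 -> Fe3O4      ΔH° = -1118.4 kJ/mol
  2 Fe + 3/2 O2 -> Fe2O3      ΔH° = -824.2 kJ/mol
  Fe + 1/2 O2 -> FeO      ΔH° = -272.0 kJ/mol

ΔH° = -1434.8 kJ/mol

equation 1 × 3: (3)·(-1118.4) = -3355.2 kJ/mol
equation 2 reversed and × 2: (-2)·(-824.2) = +1648.4 kJ/mol
equation 3 reversed: +272.0 kJ/mol
Since enthalpy is a state function, ΔH° = (-3355.2) + (+1648.4) + (+272.0) = -1434.8 kJ/mol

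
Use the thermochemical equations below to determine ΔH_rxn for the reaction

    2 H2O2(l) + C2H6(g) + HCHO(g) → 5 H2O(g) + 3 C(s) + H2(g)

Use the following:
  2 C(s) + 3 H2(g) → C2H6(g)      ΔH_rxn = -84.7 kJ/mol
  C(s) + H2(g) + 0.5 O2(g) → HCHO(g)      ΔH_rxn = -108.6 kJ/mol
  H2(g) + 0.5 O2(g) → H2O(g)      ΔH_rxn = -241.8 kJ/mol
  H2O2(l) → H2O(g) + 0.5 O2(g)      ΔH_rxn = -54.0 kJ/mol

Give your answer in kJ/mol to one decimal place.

equation 1 reversed (reverse to put C2H6(g) on the reactant side): +84.7 kJ/mol
equation 2 reversed (HCHO(g) must end up as a reactant): +108.6 kJ/mol
equation 3 × 3: (3)·(-241.8) = -725.4 kJ/mol
equation 4 × 2 (scale by 2 for the 2 H2O2(l)): (2)·(-54.0) = -108.0 kJ/mol
Summing the manipulated equations, ΔH_rxn = (+84.7) + (+108.6) + (-725.4) + (-108.0) = -640.1 kJ/mol

ΔH_rxn = -640.1 kJ/mol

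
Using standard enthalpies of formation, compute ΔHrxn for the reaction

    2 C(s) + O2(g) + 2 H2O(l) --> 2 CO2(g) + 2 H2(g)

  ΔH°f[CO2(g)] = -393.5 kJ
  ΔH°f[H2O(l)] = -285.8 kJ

ΔHrxn = -215.4 kJ

Products: 2·(-393.5) + 2·(+0.0) = -787.0
Reactants: 2·(+0.0) + 1·(+0.0) + 2·(-285.8) = -571.6
ΔHrxn = (-787.0) − (-571.6) = -215.4 kJ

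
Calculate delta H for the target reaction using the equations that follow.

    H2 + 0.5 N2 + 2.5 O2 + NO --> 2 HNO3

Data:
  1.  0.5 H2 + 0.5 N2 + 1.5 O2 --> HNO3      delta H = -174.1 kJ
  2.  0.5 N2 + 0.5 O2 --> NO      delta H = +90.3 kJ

delta H = -438.5 kJ

eq. 1 × 2 (scale by 2 for the 2 HNO3): (2)·(-174.1) = -348.2 kJ
eq. 2 reversed (reverse to put NO on the reactant side): -90.3 kJ
delta H = (-348.2) + (-90.3) = -438.5 kJ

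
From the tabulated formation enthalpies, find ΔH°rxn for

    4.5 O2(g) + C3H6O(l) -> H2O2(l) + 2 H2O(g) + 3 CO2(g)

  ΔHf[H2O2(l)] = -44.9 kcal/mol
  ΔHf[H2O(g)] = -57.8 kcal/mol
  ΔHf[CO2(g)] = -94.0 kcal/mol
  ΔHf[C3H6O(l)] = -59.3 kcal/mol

ΔH°rxn = -383.2 kcal/mol

Products: 1·(-44.9) + 2·(-57.8) + 3·(-94.0) = -442.5
Reactants: 9/2·(+0.0) + 1·(-59.3) = -59.3
ΔH°rxn = (-442.5) − (-59.3) = -383.2 kcal/mol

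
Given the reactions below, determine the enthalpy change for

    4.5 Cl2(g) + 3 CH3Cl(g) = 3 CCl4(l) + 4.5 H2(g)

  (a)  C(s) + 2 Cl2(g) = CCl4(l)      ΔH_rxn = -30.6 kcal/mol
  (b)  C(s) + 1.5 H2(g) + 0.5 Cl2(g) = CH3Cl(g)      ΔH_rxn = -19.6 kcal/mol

(a) × 3 (scale by 3 for the 3 CCl4(l)): (3)·(-30.6) = -91.8 kcal/mol
(b) reversed and × 3 (CH3Cl(g) must end up as a reactant; scale by 3 for the 3 CH3Cl(g)): (-3)·(-19.6) = +58.8 kcal/mol
Combining the equations, ΔH_rxn = (3)·(-30.6) + (-3)·(-19.6) = -33.0 kcal/mol

ΔH_rxn = -33.0 kcal/mol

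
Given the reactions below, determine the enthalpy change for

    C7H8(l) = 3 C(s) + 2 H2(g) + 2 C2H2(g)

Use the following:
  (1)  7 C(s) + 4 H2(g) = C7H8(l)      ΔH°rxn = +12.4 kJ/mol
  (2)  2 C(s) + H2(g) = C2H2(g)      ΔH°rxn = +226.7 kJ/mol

ΔH°rxn = 441.0 kJ/mol

(1) reversed: -12.4 kJ/mol
(2) × 2: (2)·(+226.7) = +453.4 kJ/mol
ΔH°rxn = (-12.4) + (+453.4) = 441.0 kJ/mol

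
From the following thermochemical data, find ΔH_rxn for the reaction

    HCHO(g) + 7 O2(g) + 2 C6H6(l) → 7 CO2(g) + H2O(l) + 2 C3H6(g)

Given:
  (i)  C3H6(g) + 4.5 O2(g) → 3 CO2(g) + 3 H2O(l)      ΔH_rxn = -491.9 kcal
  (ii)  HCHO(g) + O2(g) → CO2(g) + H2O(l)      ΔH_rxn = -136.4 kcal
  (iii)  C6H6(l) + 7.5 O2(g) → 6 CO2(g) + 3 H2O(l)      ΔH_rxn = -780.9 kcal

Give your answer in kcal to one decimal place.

(i) reversed and × 2 (C3H6(g) must end up as a product; scale by 2 for the 2 C3H6(g)): (-2)·(-491.9) = +983.8 kcal
(ii) as written (HCHO(g) already on the reactant side): -136.4 kcal
(iii) × 2 (scale by 2 for the 2 C6H6(l)): (2)·(-780.9) = -1561.8 kcal
ΔH_rxn = (-2)·(-491.9) + (1)·(-136.4) + (2)·(-780.9) = -714.4 kcal

ΔH_rxn = -714.4 kcal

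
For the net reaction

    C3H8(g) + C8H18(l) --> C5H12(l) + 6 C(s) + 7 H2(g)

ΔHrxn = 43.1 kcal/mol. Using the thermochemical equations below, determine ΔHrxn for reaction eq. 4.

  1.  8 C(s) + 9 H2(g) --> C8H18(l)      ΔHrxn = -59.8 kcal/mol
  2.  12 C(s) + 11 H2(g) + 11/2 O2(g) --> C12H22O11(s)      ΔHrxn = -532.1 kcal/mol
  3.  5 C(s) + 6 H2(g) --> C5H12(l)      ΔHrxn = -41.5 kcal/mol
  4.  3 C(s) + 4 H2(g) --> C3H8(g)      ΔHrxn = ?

eq. 1 reversed: +59.8 kcal/mol
eq. 2: not needed.
eq. 3 as written: -41.5 kcal/mol
eq. 4 reversed: contributes −x
+43.1 = (+59.8) + (-41.5) − x
x = (+43.1 − (+18.3)) / (-1) = -24.8 kcal/mol

ΔHrxn = -24.8 kcal/mol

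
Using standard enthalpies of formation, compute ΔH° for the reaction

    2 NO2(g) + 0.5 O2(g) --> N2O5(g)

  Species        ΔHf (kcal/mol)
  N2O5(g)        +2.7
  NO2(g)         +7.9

ΔH° = -13.1 kcal/mol

Products: 1·(+2.7) = +2.7
Reactants: 2·(+7.9) + 1/2·(+0.0) = +15.8
ΔH° = (+2.7) − (+15.8) = -13.1 kcal/mol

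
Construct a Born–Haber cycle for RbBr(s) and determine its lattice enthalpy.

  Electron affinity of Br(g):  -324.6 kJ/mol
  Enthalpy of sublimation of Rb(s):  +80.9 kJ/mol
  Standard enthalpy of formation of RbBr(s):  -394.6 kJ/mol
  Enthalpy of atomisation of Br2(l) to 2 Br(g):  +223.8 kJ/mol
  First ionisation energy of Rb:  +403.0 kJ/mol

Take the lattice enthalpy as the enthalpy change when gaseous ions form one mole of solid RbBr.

U = -665.8 kJ/mol

ΔHf° = 1·ΔHsub + 1·(ΣIE) + 1/2·D(Br2) + 1·EA + U
-394.6 = 1·(+80.9) + 1·(+403.0) + 1/2·(+223.8) + 1·(-324.6) + U
U = -394.6 − (+271.2) = -665.8 kJ/mol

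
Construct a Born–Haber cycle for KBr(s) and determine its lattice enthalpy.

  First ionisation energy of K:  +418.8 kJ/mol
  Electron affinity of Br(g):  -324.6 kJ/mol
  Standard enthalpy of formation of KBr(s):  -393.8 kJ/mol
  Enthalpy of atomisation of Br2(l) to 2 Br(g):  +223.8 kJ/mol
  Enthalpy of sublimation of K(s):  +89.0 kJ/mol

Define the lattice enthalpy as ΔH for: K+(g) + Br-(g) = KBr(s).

U = -688.9 kJ/mol

ΔHf° = 1·ΔHsub + 1·(ΣIE) + 1/2·D(Br2) + 1·EA + U
-393.8 = 1·(+89.0) + 1·(+418.8) + 1/2·(+223.8) + 1·(-324.6) + U
U = -393.8 − (+295.1) = -688.9 kJ/mol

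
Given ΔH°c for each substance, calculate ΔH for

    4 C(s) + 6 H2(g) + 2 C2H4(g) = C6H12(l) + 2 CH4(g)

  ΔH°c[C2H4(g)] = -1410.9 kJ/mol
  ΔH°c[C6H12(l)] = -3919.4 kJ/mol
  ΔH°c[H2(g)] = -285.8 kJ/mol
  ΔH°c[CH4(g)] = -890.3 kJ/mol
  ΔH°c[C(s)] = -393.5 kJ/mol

ΔH = -410.6 kJ/mol

With combustion enthalpies, reactants minus products:
= [4·(-393.5) + 6·(-285.8) + 2·(-1410.9)] − [1·(-3919.4) + 2·(-890.3)]
= -410.6 kJ/mol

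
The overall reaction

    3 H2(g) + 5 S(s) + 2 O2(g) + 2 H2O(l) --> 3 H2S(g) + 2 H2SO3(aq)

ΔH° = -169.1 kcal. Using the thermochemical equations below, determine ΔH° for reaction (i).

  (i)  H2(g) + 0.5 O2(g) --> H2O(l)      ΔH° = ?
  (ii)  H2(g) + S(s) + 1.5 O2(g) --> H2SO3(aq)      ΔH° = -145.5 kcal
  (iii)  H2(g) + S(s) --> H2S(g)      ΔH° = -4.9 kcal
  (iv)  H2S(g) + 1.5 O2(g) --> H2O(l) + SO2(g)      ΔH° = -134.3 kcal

ΔH° = -68.3 kcal

(i) reversed and × 2: contributes −2·x
(ii) × 2 (×2 to match 2 H2SO3(aq) in the target): (2)·(-145.5) = -291.0 kcal
(iii) × 3: (3)·(-4.9) = -14.7 kcal
(iv): not needed (SO2(g) appears nowhere else).
-169.1 = (-291.0) + (-14.7) − 2·x
x = (-169.1 − (-305.7)) / (-2) = -68.3 kcal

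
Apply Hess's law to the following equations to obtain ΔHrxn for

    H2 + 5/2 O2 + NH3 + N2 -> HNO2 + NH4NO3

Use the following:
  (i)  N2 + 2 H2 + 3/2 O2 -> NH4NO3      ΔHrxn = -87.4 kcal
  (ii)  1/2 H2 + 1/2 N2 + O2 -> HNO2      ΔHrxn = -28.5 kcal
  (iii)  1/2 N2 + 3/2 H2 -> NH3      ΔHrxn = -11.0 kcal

ΔHrxn = -104.9 kcal

(i) as written: -87.4 kcal
(ii) as written: -28.5 kcal
(iii) reversed: +11.0 kcal
ΔHrxn = (1)·(-87.4) + (1)·(-28.5) + (-1)·(-11.0) = -104.9 kcal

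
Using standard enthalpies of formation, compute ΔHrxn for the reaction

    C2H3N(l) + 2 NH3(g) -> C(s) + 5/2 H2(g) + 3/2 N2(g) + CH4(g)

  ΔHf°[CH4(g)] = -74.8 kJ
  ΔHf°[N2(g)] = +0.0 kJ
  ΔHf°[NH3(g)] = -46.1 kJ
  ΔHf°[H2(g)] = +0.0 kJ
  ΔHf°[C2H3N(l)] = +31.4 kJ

Products: 1·(+0.0) + 5/2·(+0.0) + 3/2·(+0.0) + 1·(-74.8) = -74.8
Reactants: 1·(+31.4) + 2·(-46.1) = -60.8
ΔHrxn = (-74.8) − (-60.8) = -14.0 kJ

ΔHrxn = -14.0 kJ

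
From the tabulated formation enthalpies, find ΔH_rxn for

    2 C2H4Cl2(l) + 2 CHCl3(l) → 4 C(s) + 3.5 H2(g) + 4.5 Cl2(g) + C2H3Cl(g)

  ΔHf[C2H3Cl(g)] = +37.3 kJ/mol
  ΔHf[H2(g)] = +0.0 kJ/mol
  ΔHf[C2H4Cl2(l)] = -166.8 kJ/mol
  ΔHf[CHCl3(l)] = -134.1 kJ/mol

ΔH°rxn = Σ nΔHf°(products) − Σ nΔHf°(reactants).
Products: 4·(+0.0) + 7/2·(+0.0) + 9/2·(+0.0) + 1·(+37.3) = +37.3
Reactants: 2·(-166.8) + 2·(-134.1) = -601.8
ΔH_rxn = (+37.3) − (-601.8) = 639.1 kJ/mol

ΔH_rxn = 639.1 kJ/mol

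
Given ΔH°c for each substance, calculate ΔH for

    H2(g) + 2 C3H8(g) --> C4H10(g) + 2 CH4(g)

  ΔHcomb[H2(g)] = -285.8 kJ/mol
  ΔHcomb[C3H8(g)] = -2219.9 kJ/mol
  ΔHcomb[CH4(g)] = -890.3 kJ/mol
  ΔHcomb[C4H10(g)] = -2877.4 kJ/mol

ΔH = -67.6 kJ/mol

Using ΔH = Σ nΔHc°(reactants) − Σ nΔHc°(products):
= [1·(-285.8) + 2·(-2219.9)] − [1·(-2877.4) + 2·(-890.3)]
= -67.6 kJ/mol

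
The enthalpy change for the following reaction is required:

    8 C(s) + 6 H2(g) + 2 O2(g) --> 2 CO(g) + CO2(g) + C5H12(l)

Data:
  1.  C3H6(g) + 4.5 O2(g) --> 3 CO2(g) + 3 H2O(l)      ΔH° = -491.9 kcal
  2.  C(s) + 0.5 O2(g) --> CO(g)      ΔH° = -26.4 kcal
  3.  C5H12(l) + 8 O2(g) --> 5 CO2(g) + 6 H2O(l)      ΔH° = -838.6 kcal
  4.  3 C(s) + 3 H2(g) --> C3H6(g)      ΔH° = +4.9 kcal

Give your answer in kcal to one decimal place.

ΔH° = -188.2 kcal

eq. 1 × 2: (2)·(-491.9) = -983.8 kcal
eq. 2 × 2 (scale by 2 for the 2 CO(g)): (2)·(-26.4) = -52.8 kcal
eq. 3 reversed (reverse to put C5H12(l) on the product side): +838.6 kcal
eq. 4 × 2 (×2 to match 6 H2(g) in the target): (2)·(+4.9) = +9.8 kcal
Since enthalpy is a state function, ΔH° = (2)·(-491.9) + (2)·(-26.4) + (-1)·(-838.6) + (2)·(+4.9) = -188.2 kcal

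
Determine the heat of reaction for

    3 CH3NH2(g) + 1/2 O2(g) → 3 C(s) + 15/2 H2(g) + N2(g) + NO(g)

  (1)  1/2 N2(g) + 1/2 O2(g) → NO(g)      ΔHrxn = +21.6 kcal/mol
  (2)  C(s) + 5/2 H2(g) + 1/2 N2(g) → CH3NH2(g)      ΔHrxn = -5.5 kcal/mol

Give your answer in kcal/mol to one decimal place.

ΔHrxn = 38.1 kcal/mol

(1) as written (NO(g) already on the product side): +21.6 kcal/mol
(2) reversed and × 3 (CH3NH2(g) must end up as a reactant; scale by 3 for the 3 CH3NH2(g)): (-3)·(-5.5) = +16.5 kcal/mol
ΔHrxn = (1)·(+21.6) + (-3)·(-5.5) = 38.1 kcal/mol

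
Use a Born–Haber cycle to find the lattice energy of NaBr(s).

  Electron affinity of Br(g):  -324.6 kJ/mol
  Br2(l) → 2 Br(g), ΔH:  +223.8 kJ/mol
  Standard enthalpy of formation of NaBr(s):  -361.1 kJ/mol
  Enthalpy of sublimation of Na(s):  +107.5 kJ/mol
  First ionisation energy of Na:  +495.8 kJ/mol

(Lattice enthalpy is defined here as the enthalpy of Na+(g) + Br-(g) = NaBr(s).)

U = -751.7 kJ/mol

ΔHf° = 1·ΔHsub + 1·(ΣIE) + 1/2·D(Br2) + 1·EA + U
-361.1 = 1·(+107.5) + 1·(+495.8) + 1/2·(+223.8) + 1·(-324.6) + U
U = -361.1 − (+390.6) = -751.7 kJ/mol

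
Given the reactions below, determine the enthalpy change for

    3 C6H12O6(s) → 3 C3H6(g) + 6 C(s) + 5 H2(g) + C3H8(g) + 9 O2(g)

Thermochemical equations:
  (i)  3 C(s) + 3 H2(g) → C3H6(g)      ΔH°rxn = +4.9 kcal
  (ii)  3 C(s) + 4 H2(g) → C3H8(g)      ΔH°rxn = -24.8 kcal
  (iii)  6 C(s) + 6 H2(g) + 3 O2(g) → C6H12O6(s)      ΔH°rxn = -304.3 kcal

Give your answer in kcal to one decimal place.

(i) × 3 (scale by 3 for the 3 C3H6(g)): (3)·(+4.9) = +14.7 kcal
(ii) as written (C3H8(g) already on the product side): -24.8 kcal
(iii) reversed and × 3 (reverse to put C6H12O6(s) on the reactant side; scale by 3 for the 3 C6H12O6(s)): (-3)·(-304.3) = +912.9 kcal
Since enthalpy is a state function, ΔH°rxn = (+14.7) + (-24.8) + (+912.9) = 902.8 kcal

ΔH°rxn = 902.8 kcal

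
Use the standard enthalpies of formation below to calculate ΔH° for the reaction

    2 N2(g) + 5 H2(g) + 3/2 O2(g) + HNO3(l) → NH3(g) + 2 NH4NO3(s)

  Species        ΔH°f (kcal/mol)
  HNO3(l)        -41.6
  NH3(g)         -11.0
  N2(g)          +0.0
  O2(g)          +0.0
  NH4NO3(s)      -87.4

ΔH° = -144.2 kcal/mol

ΔH°rxn = Σ nΔHf°(products) − Σ nΔHf°(reactants).
Products: 1·(-11.0) + 2·(-87.4) = -185.8
Reactants: 2·(+0.0) + 5·(+0.0) + 3/2·(+0.0) + 1·(-41.6) = -41.6
ΔH° = (-185.8) − (-41.6) = -144.2 kcal/mol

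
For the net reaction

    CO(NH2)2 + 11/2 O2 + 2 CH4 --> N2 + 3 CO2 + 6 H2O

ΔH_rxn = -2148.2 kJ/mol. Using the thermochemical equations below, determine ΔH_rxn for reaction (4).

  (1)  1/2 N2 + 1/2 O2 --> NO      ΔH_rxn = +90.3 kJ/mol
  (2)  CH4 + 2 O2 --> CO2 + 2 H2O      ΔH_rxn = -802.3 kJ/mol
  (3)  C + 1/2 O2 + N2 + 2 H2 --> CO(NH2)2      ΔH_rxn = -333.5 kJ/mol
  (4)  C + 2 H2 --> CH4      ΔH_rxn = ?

(1): not needed.
(2) × 3: (3)·(-802.3) = -2406.9 kJ/mol
(3) reversed: +333.5 kJ/mol
(4) as written: contributes x
-2148.2 = (-2406.9) + (+333.5) + x
x = (-2148.2 − (-2073.4)) / (1) = -74.8 kJ/mol

ΔH_rxn = -74.8 kJ/mol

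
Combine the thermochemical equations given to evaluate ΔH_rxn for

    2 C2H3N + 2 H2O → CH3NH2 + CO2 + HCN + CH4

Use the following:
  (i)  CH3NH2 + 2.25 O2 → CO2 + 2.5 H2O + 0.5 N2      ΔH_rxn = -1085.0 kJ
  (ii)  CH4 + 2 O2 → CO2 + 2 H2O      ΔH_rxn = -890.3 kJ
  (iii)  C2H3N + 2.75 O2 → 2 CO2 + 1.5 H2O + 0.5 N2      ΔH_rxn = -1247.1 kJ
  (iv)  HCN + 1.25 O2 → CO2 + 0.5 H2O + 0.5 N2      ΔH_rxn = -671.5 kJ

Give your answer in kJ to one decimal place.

(i) reversed (reverse to put CH3NH2 on the product side): +1085.0 kJ
(ii) reversed (CH4 must end up as a product): +890.3 kJ
(iii) × 2 (scale by 2 for the 2 C2H3N): (2)·(-1247.1) = -2494.2 kJ
(iv) reversed (reverse to put HCN on the product side): +671.5 kJ
ΔH_rxn = (-1)·(-1085.0) + (-1)·(-890.3) + (2)·(-1247.1) + (-1)·(-671.5) = 152.6 kJ

ΔH_rxn = 152.6 kJ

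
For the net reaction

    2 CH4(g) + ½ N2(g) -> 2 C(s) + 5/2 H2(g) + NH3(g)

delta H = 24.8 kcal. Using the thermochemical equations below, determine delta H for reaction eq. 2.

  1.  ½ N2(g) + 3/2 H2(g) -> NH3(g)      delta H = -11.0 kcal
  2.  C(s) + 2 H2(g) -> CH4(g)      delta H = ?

eq. 1 as written: -11.0 kcal
eq. 2 reversed and × 2: contributes −2·x
+24.8 = (-11.0) − 2·x
x = (+24.8 − (-11.0)) / (-2) = -17.9 kcal

delta H = -17.9 kcal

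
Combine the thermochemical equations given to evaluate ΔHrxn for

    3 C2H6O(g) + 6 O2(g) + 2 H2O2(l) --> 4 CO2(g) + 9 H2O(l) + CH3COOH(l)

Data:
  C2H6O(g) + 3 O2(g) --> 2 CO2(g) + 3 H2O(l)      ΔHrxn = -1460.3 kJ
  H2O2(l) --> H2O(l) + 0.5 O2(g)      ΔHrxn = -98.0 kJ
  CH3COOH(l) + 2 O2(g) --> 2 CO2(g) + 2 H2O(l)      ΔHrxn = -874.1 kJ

equation 1 × 3: (3)·(-1460.3) = -4380.9 kJ
equation 2 × 2: (2)·(-98.0) = -196.0 kJ
equation 3 reversed: +874.1 kJ
Combining the equations, ΔHrxn = (-4380.9) + (-196.0) + (+874.1) = -3702.8 kJ

ΔHrxn = -3702.8 kJ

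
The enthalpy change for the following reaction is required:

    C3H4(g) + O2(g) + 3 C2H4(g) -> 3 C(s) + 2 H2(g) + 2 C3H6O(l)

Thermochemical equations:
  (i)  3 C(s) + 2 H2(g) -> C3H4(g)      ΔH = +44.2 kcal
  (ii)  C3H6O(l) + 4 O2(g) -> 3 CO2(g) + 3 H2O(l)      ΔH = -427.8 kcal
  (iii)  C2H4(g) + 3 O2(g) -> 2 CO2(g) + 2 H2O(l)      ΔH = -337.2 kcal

(i) reversed: -44.2 kcal
(ii) reversed and × 2: (-2)·(-427.8) = +855.6 kcal
(iii) × 3: (3)·(-337.2) = -1011.6 kcal
Summing the manipulated equations, ΔH = (-44.2) + (+855.6) + (-1011.6) = -200.2 kcal

ΔH = -200.2 kcal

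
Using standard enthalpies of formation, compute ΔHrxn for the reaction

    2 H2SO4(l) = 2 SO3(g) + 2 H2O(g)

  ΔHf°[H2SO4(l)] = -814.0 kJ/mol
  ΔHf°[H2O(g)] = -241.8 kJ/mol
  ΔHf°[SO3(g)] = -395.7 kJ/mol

ΔHrxn = 353.0 kJ/mol

Products: 2·(-395.7) + 2·(-241.8) = -1275.0
Reactants: 2·(-814.0) = -1628.0
ΔHrxn = (-1275.0) − (-1628.0) = 353.0 kJ/mol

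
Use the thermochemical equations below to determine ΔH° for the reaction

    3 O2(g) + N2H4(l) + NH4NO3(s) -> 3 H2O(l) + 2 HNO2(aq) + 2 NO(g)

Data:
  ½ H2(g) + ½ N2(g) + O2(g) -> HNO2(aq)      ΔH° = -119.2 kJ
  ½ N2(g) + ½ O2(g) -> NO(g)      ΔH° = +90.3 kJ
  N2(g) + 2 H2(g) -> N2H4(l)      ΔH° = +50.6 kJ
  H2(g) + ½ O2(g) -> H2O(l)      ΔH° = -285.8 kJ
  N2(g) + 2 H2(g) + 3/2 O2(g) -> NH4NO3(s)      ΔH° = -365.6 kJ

ΔH° = -600.2 kJ

equation 1 × 2: (2)·(-119.2) = -238.4 kJ
equation 2 × 2: (2)·(+90.3) = +180.6 kJ
equation 3 reversed: -50.6 kJ
equation 4 × 3: (3)·(-285.8) = -857.4 kJ
equation 5 reversed: +365.6 kJ
Combining the equations, ΔH° = (2)·(-119.2) + (2)·(+90.3) + (-1)·(+50.6) + (3)·(-285.8) + (-1)·(-365.6) = -600.2 kJ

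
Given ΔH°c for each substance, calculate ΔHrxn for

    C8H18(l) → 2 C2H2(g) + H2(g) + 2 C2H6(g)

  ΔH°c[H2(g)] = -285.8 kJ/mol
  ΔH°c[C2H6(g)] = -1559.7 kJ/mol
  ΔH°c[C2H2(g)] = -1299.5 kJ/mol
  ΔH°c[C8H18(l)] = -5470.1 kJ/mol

Using ΔH = Σ nΔHc°(reactants) − Σ nΔHc°(products):
= [1·(-5470.1)] − [2·(-1299.5) + 1·(-285.8) + 2·(-1559.7)]
= 534.1 kJ/mol

ΔHrxn = 534.1 kJ/mol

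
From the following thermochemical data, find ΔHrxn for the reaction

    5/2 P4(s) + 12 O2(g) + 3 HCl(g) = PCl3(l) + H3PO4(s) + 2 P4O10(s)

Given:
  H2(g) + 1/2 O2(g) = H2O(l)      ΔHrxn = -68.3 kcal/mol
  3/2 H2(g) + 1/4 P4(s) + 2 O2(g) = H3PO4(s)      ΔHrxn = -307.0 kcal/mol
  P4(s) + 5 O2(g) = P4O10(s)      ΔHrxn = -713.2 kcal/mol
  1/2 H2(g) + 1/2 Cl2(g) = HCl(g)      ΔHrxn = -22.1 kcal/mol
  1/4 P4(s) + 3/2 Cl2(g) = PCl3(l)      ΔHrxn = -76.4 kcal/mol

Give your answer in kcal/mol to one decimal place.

equation 1: not needed.
equation 2 as written: -307.0 kcal/mol
equation 3 × 2: (2)·(-713.2) = -1426.4 kcal/mol
equation 4 reversed and × 3: (-3)·(-22.1) = +66.3 kcal/mol
equation 5 as written: -76.4 kcal/mol
Summing the manipulated equations, ΔHrxn = (1)·(-307.0) + (2)·(-713.2) + (-3)·(-22.1) + (1)·(-76.4) = -1743.5 kcal/mol

ΔHrxn = -1743.5 kcal/mol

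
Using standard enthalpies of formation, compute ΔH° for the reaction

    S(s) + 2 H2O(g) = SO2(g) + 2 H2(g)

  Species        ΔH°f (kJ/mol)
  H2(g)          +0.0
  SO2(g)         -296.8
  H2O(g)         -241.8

ΔH° = 186.8 kJ/mol

Products: 1·(-296.8) + 2·(+0.0) = -296.8
Reactants: 1·(+0.0) + 2·(-241.8) = -483.6
ΔH° = (-296.8) − (-483.6) = 186.8 kJ/mol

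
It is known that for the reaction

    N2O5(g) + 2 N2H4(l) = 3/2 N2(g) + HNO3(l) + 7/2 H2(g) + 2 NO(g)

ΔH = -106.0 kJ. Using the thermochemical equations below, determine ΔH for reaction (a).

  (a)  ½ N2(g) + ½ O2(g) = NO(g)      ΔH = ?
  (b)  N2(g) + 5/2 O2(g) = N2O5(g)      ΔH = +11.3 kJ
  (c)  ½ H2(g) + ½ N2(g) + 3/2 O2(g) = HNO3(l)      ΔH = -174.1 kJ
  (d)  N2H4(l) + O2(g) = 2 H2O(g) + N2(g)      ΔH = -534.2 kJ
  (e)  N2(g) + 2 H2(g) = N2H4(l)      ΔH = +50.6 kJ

(a) × 2 (×2 to match 2 NO(g) in the target): contributes 2·x
(b) reversed (N2O5(g) must end up as a reactant): -11.3 kJ
(c) as written (HNO3(l) already on the product side): -174.1 kJ
(d): not needed (H2O(g) appears nowhere else).
(e) reversed and × 2: (-2)·(+50.6) = -101.2 kJ
-106.0 = (-11.3) + (-174.1) + (-101.2) + 2·x
x = (-106.0 − (-286.6)) / (2) = 90.3 kJ

ΔH = 90.3 kJ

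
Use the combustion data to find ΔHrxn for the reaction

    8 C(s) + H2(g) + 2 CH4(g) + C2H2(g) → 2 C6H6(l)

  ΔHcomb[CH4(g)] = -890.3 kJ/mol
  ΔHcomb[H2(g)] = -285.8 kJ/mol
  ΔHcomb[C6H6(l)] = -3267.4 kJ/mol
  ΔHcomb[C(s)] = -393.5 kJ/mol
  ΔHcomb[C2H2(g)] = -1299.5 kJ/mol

With combustion enthalpies, reactants minus products:
= [8·(-393.5) + 1·(-285.8) + 2·(-890.3) + 1·(-1299.5)] − [2·(-3267.4)]
= 20.9 kJ/mol

ΔHrxn = 20.9 kJ/mol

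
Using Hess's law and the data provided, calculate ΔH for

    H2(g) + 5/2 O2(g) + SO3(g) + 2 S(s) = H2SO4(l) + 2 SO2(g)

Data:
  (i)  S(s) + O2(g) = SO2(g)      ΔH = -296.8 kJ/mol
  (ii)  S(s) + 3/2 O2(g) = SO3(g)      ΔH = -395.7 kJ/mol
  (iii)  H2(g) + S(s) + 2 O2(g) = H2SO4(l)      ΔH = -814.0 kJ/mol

ΔH = -1011.9 kJ/mol

(i) × 2: (2)·(-296.8) = -593.6 kJ/mol
(ii) reversed: +395.7 kJ/mol
(iii) as written: -814.0 kJ/mol
ΔH = (-593.6) + (+395.7) + (-814.0) = -1011.9 kJ/mol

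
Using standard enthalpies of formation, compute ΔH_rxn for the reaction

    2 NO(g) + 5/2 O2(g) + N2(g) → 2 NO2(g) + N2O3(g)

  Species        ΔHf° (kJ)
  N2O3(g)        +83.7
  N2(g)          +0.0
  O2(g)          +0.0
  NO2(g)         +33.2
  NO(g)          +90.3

ΔH_rxn = -30.5 kJ

Products: 2·(+33.2) + 1·(+83.7) = +150.1
Reactants: 2·(+90.3) + 5/2·(+0.0) + 1·(+0.0) = +180.6
ΔH_rxn = (+150.1) − (+180.6) = -30.5 kJ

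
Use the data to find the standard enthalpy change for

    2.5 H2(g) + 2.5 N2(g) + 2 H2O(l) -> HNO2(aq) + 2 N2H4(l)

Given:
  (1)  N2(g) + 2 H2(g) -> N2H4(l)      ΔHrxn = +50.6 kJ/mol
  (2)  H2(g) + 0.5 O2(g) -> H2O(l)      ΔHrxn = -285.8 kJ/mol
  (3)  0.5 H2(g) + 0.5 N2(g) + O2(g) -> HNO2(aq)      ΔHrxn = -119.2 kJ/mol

ΔHrxn = 553.6 kJ/mol

(1) × 2: (2)·(+50.6) = +101.2 kJ/mol
(2) reversed and × 2: (-2)·(-285.8) = +571.6 kJ/mol
(3) as written: -119.2 kJ/mol
Since enthalpy is a state function, ΔHrxn = (2)·(+50.6) + (-2)·(-285.8) + (1)·(-119.2) = 553.6 kJ/mol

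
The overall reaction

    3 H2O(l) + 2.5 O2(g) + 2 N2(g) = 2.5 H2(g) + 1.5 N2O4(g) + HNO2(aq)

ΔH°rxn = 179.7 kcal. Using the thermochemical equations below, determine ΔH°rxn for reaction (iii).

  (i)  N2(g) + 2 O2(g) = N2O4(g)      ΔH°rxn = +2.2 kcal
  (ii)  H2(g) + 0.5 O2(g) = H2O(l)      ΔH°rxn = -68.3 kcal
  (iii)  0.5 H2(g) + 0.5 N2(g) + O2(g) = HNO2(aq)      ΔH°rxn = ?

ΔH°rxn = -28.5 kcal

(i) × 3/2: (3/2)·(+2.2) = +3.3 kcal
(ii) reversed and × 3: (-3)·(-68.3) = +204.9 kcal
(iii) as written: contributes x
+179.7 = (+3.3) + (+204.9) + x
x = (+179.7 − (+208.2)) / (1) = -28.5 kcal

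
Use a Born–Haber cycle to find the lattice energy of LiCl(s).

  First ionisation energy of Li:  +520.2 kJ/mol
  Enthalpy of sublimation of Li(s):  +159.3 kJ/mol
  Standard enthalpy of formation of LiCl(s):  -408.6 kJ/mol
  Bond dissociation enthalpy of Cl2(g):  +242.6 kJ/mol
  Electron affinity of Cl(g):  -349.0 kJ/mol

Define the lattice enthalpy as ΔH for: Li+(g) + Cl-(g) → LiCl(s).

U = -860.4 kJ/mol

ΔHf° = 1·ΔHsub + 1·(ΣIE) + 1/2·D(Cl2) + 1·EA + U
-408.6 = 1·(+159.3) + 1·(+520.2) + 1/2·(+242.6) + 1·(-349.0) + U
U = -408.6 − (+451.8) = -860.4 kJ/mol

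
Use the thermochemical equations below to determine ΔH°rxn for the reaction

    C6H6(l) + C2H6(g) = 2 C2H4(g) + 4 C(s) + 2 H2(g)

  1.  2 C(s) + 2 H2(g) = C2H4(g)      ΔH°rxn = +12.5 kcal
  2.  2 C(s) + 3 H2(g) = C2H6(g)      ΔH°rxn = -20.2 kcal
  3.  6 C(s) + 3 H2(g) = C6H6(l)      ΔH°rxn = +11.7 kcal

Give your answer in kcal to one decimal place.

ΔH°rxn = 33.5 kcal

eq. 1 × 2 (scale by 2 for the 2 C2H4(g)): (2)·(+12.5) = +25.0 kcal
eq. 2 reversed (reverse to put C2H6(g) on the reactant side): +20.2 kcal
eq. 3 reversed (C6H6(l) must end up as a reactant): -11.7 kcal
Since enthalpy is a state function, ΔH°rxn = (2)·(+12.5) + (-1)·(-20.2) + (-1)·(+11.7) = 33.5 kcal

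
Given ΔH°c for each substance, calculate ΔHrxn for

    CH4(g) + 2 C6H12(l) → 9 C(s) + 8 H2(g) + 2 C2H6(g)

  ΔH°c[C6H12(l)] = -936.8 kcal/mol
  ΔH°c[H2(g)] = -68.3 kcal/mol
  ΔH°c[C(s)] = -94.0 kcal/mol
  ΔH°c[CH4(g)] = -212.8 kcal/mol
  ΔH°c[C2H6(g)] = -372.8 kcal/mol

Using ΔH = Σ nΔHc°(reactants) − Σ nΔHc°(products):
= [1·(-212.8) + 2·(-936.8)] − [9·(-94.0) + 8·(-68.3) + 2·(-372.8)]
= 51.6 kcal/mol

ΔHrxn = 51.6 kcal/mol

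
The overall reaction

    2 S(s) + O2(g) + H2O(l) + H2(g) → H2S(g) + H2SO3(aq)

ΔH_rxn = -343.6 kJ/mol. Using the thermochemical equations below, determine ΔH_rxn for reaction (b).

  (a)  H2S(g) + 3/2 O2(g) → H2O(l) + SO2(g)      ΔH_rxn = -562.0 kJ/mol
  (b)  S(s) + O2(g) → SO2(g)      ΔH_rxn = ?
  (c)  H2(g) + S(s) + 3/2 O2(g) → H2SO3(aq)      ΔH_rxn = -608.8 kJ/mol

ΔH_rxn = -296.8 kJ/mol

(a) reversed: +562.0 kJ/mol
(b) as written: contributes x
(c) as written: -608.8 kJ/mol
-343.6 = (+562.0) + (-608.8) + x
x = (-343.6 − (-46.8)) / (1) = -296.8 kJ/mol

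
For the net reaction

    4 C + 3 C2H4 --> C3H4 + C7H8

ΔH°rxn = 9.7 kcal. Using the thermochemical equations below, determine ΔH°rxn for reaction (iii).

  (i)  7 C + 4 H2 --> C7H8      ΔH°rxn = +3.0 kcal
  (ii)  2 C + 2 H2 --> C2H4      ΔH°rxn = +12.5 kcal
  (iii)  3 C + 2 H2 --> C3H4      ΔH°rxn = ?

ΔH°rxn = 44.2 kcal

(i) as written: +3.0 kcal
(ii) reversed and × 3: (-3)·(+12.5) = -37.5 kcal
(iii) as written: contributes x
+9.7 = (+3.0) + (-37.5) + x
x = (+9.7 − (-34.5)) / (1) = 44.2 kcal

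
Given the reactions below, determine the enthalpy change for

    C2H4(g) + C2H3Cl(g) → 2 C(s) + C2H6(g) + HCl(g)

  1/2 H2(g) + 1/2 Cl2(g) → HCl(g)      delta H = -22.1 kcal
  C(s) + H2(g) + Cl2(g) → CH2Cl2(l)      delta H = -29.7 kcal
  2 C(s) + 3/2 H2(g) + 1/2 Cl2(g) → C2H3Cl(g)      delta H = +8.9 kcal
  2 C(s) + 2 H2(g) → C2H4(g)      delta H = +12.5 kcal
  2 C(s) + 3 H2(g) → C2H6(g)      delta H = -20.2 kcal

equation 1 as written (HCl(g) already on the product side): -22.1 kcal
equation 2: not needed (CH2Cl2(l) appears nowhere else).
equation 3 reversed (reverse to put C2H3Cl(g) on the reactant side): -8.9 kcal
equation 4 reversed (reverse to put C2H4(g) on the reactant side): -12.5 kcal
equation 5 as written (C2H6(g) already on the product side): -20.2 kcal
Since enthalpy is a state function, delta H = (-22.1) + (-8.9) + (-12.5) + (-20.2) = -63.7 kcal

delta H = -63.7 kcal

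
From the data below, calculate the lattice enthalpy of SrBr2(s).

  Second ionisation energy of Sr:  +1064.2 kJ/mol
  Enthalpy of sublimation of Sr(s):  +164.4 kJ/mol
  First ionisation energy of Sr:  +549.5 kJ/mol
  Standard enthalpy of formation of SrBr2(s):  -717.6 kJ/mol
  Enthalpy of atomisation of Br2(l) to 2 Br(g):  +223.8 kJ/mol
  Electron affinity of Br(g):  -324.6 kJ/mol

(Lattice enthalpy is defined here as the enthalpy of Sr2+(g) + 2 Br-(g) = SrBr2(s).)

U = -2070.3 kJ/mol

ΔHf° = 1·ΔHsub + 1·(ΣIE) + 1·D(Br2) + 2·EA + U
-717.6 = 1·(+164.4) + 1·(+1613.7) + 1·(+223.8) + 2·(-324.6) + U
U = -717.6 − (+1352.7) = -2070.3 kJ/mol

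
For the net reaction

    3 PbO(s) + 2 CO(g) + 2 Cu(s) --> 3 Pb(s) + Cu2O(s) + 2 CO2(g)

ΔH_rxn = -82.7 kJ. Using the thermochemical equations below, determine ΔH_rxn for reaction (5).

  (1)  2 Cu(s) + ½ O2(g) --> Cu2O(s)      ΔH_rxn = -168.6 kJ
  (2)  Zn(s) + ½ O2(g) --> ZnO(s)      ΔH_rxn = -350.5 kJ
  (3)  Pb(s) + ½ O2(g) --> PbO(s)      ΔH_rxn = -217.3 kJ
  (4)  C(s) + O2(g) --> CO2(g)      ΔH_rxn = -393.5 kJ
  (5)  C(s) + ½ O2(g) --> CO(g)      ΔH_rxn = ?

(1) as written (Cu2O(s) already on the product side): -168.6 kJ
(2): not needed (Zn(s) appears nowhere else).
(3) reversed and × 3 (reverse to put PbO(s) on the reactant side; ×3 to match 3 PbO(s) in the target): (-3)·(-217.3) = +651.9 kJ
(4) × 2 (scale by 2 for the 2 CO2(g)): (2)·(-393.5) = -787.0 kJ
(5) reversed and × 2 (reverse to put CO(g) on the reactant side; scale by 2 for the 2 CO(g)): contributes −2·x
-82.7 = (-168.6) + (+651.9) + (-787.0) − 2·x
x = (-82.7 − (-303.7)) / (-2) = -110.5 kJ

ΔH_rxn = -110.5 kJ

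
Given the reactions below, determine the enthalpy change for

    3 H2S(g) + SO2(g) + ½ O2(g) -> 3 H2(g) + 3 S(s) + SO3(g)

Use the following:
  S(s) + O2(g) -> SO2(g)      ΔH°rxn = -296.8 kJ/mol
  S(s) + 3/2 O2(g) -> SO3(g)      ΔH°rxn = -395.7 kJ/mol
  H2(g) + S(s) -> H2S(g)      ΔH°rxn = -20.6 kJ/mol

ΔH°rxn = -37.1 kJ/mol

equation 1 reversed (SO2(g) must end up as a reactant): +296.8 kJ/mol
equation 2 as written (SO3(g) already on the product side): -395.7 kJ/mol
equation 3 reversed and × 3 (H2S(g) must end up as a reactant; scale by 3 for the 3 H2S(g)): (-3)·(-20.6) = +61.8 kJ/mol
Summing the manipulated equations, ΔH°rxn = (+296.8) + (-395.7) + (+61.8) = -37.1 kJ/mol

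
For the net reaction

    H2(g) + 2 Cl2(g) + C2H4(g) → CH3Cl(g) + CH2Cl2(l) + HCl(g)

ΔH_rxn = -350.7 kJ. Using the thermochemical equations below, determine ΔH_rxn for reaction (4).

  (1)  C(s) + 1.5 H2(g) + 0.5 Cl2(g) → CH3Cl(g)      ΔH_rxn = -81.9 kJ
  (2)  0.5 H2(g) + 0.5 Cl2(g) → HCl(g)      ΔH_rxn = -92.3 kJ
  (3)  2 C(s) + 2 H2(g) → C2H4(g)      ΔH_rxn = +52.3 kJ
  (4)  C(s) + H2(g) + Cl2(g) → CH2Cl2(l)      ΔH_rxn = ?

ΔH_rxn = -124.2 kJ

(1) as written (CH3Cl(g) already on the product side): -81.9 kJ
(2) as written (HCl(g) already on the product side): -92.3 kJ
(3) reversed (reverse to put C2H4(g) on the reactant side): -52.3 kJ
(4) as written (CH2Cl2(l) already on the product side): contributes x
-350.7 = (-81.9) + (-92.3) + (-52.3) + x
x = (-350.7 − (-226.5)) / (1) = -124.2 kJ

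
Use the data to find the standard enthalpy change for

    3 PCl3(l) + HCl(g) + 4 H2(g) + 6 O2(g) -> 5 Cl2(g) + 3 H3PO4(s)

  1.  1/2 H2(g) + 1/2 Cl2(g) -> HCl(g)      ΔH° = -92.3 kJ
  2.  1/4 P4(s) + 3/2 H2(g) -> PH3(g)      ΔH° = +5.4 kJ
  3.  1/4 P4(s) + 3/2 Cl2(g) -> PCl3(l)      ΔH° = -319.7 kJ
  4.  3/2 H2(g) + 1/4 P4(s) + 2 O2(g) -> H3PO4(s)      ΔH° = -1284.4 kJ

eq. 1 reversed (HCl(g) must end up as a reactant): +92.3 kJ
eq. 2: not needed (PH3(g) appears nowhere else).
eq. 3 reversed and × 3 (reverse to put PCl3(l) on the reactant side; scale by 3 for the 3 PCl3(l)): (-3)·(-319.7) = +959.1 kJ
eq. 4 × 3 (×3 to match 3 H3PO4(s) in the target): (3)·(-1284.4) = -3853.2 kJ
ΔH° = (+92.3) + (+959.1) + (-3853.2) = -2801.8 kJ

ΔH° = -2801.8 kJ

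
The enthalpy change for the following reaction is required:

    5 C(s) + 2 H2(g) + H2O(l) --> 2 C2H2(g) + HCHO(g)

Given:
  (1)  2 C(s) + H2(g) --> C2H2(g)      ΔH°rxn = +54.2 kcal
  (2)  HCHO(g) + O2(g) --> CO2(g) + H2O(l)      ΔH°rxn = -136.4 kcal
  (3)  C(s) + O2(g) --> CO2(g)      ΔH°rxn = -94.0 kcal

(1) × 2: (2)·(+54.2) = +108.4 kcal
(2) reversed: +136.4 kcal
(3) as written: -94.0 kcal
Combining the equations, ΔH°rxn = (2)·(+54.2) + (-1)·(-136.4) + (1)·(-94.0) = 150.8 kcal

ΔH°rxn = 150.8 kcal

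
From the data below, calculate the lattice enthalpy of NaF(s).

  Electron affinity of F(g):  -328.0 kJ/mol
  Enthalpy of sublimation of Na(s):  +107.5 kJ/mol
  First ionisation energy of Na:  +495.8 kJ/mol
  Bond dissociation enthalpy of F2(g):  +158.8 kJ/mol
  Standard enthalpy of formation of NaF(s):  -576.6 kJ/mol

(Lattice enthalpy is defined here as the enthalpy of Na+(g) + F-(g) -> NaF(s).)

ΔHf° = 1·ΔHsub + 1·(ΣIE) + 1/2·D(F2) + 1·EA + U
-576.6 = 1·(+107.5) + 1·(+495.8) + 1/2·(+158.8) + 1·(-328.0) + U
U = -576.6 − (+354.7) = -931.3 kJ/mol

U = -931.3 kJ/mol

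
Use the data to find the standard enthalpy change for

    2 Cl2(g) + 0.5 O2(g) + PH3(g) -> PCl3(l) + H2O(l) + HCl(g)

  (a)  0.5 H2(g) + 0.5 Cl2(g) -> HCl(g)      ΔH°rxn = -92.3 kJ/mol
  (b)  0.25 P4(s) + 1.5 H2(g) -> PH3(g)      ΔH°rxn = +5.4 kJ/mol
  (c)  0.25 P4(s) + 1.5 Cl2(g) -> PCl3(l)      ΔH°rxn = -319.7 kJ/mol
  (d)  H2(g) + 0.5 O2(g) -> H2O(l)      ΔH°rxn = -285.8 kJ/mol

ΔH°rxn = -703.2 kJ/mol

(a) as written (HCl(g) already on the product side): -92.3 kJ/mol
(b) reversed (reverse to put PH3(g) on the reactant side): -5.4 kJ/mol
(c) as written (PCl3(l) already on the product side): -319.7 kJ/mol
(d) as written (H2O(l) already on the product side): -285.8 kJ/mol
Combining the equations, ΔH°rxn = (-92.3) + (-5.4) + (-319.7) + (-285.8) = -703.2 kJ/mol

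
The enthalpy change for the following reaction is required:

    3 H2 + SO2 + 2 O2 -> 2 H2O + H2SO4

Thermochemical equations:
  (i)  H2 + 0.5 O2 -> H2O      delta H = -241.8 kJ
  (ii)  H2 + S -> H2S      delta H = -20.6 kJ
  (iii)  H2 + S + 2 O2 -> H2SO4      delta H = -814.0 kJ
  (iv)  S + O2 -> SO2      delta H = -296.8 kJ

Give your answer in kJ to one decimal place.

(i) × 2 (scale by 2 for the 2 H2O): (2)·(-241.8) = -483.6 kJ
(ii): not needed (H2S appears nowhere else).
(iii) as written (H2SO4 already on the product side): -814.0 kJ
(iv) reversed (reverse to put SO2 on the reactant side): +296.8 kJ
Since enthalpy is a state function, delta H = (2)·(-241.8) + (1)·(-814.0) + (-1)·(-296.8) = -1000.8 kJ

delta H = -1000.8 kJ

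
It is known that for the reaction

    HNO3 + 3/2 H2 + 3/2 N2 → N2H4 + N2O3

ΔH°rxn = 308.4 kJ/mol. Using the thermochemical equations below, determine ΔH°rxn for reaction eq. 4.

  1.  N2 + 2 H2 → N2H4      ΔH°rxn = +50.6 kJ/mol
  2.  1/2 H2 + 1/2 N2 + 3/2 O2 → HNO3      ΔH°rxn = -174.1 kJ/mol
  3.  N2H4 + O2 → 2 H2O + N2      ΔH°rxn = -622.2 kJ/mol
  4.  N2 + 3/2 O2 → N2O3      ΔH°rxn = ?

eq. 1 as written: +50.6 kJ/mol
eq. 2 reversed: +174.1 kJ/mol
eq. 3: not needed.
eq. 4 as written: contributes x
+308.4 = (+50.6) + (+174.1) + x
x = (+308.4 − (+224.7)) / (1) = 83.7 kJ/mol

ΔH°rxn = 83.7 kJ/mol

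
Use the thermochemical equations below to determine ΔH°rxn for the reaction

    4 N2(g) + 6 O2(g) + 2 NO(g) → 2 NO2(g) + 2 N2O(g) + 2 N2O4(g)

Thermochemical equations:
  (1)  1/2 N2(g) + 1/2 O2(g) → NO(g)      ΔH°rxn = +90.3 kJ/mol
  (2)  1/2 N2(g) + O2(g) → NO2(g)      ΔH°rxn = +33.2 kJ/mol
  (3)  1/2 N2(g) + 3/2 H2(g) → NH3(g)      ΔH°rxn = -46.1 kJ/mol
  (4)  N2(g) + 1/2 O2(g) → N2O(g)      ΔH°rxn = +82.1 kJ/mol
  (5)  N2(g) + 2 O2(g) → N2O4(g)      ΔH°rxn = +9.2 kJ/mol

(1) reversed and × 2 (NO(g) must end up as a reactant; ×2 to match 2 NO(g) in the target): (-2)·(+90.3) = -180.6 kJ/mol
(2) × 2 (scale by 2 for the 2 NO2(g)): (2)·(+33.2) = +66.4 kJ/mol
(3): not needed (NH3(g) appears nowhere else).
(4) × 2 (scale by 2 for the 2 N2O(g)): (2)·(+82.1) = +164.2 kJ/mol
(5) × 2 (×2 to match 2 N2O4(g) in the target): (2)·(+9.2) = +18.4 kJ/mol
ΔH°rxn = (-180.6) + (+66.4) + (+164.2) + (+18.4) = 68.4 kJ/mol

ΔH°rxn = 68.4 kJ/mol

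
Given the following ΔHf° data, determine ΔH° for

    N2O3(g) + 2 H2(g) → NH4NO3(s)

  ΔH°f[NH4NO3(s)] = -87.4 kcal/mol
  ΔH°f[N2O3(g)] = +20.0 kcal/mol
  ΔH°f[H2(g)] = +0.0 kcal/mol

ΔH° = -107.4 kcal/mol

Products: 1·(-87.4) = -87.4
Reactants: 1·(+20.0) + 2·(+0.0) = +20.0
ΔH° = (-87.4) − (+20.0) = -107.4 kcal/mol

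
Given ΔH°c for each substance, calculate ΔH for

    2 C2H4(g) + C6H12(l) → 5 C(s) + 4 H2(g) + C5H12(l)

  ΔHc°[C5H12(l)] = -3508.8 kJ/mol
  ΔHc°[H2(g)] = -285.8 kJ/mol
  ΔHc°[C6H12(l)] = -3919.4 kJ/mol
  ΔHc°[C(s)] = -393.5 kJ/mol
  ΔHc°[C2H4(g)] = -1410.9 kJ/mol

ΔH = -121.7 kJ/mol

With combustion enthalpies, reactants minus products:
= [2·(-1410.9) + 1·(-3919.4)] − [5·(-393.5) + 4·(-285.8) + 1·(-3508.8)]
= -121.7 kJ/mol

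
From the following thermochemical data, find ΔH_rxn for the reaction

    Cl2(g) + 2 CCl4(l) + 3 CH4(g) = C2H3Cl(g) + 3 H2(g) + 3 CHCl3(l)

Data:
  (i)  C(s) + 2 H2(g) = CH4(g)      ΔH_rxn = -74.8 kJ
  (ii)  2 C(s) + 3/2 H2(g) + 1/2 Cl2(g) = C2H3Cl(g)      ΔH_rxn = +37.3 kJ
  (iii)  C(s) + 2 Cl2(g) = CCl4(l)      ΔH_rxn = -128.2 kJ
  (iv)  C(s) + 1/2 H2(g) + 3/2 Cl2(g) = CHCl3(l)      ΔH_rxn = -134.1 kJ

(i) reversed and × 3: (-3)·(-74.8) = +224.4 kJ
(ii) as written: +37.3 kJ
(iii) reversed and × 2: (-2)·(-128.2) = +256.4 kJ
(iv) × 3: (3)·(-134.1) = -402.3 kJ
Combining the equations, ΔH_rxn = (-3)·(-74.8) + (1)·(+37.3) + (-2)·(-128.2) + (3)·(-134.1) = 115.8 kJ

ΔH_rxn = 115.8 kJ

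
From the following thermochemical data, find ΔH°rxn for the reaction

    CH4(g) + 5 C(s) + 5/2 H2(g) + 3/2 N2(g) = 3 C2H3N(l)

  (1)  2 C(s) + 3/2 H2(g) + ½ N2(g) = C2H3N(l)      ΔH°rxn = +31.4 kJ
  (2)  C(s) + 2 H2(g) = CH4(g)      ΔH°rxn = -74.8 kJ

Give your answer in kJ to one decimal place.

(1) × 3: (3)·(+31.4) = +94.2 kJ
(2) reversed: +74.8 kJ
Since enthalpy is a state function, ΔH°rxn = (3)·(+31.4) + (-1)·(-74.8) = 169.0 kJ

ΔH°rxn = 169.0 kJ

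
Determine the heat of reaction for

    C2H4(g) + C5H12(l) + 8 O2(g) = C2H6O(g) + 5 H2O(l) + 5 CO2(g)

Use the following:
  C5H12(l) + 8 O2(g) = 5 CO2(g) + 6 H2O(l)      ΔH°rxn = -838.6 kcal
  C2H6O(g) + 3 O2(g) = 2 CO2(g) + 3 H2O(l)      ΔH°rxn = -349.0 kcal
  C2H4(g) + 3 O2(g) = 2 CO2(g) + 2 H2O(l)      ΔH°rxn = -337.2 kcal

ΔH°rxn = -826.8 kcal

equation 1 as written: -838.6 kcal
equation 2 reversed: +349.0 kcal
equation 3 as written: -337.2 kcal
ΔH°rxn = (1)·(-838.6) + (-1)·(-349.0) + (1)·(-337.2) = -826.8 kcal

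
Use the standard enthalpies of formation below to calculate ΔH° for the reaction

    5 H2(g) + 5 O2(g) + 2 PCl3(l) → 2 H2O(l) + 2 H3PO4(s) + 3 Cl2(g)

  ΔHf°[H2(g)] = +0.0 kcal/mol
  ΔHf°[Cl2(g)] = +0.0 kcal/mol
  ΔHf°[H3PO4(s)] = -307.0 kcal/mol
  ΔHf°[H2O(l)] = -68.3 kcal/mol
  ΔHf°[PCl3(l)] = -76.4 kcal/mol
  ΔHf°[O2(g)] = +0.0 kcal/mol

ΔH° = -597.8 kcal/mol

ΔH°rxn = Σ nΔHf°(products) − Σ nΔHf°(reactants).
Products: 2·(-68.3) + 2·(-307.0) + 3·(+0.0) = -750.6
Reactants: 5·(+0.0) + 5·(+0.0) + 2·(-76.4) = -152.8
ΔH° = (-750.6) − (-152.8) = -597.8 kcal/mol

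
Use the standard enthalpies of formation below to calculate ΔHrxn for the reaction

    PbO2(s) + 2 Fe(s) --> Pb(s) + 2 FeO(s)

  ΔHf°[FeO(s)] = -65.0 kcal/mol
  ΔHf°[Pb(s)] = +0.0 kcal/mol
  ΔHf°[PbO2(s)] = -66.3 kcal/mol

Products: 1·(+0.0) + 2·(-65.0) = -130.0
Reactants: 1·(-66.3) + 2·(+0.0) = -66.3
ΔHrxn = (-130.0) − (-66.3) = -63.7 kcal/mol

ΔHrxn = -63.7 kcal/mol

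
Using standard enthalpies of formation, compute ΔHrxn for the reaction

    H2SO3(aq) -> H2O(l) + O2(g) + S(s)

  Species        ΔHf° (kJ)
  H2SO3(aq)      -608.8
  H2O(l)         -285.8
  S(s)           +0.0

Products: 1·(-285.8) + 1·(+0.0) + 1·(+0.0) = -285.8
Reactants: 1·(-608.8) = -608.8
ΔHrxn = (-285.8) − (-608.8) = 323.0 kJ

ΔHrxn = 323.0 kJ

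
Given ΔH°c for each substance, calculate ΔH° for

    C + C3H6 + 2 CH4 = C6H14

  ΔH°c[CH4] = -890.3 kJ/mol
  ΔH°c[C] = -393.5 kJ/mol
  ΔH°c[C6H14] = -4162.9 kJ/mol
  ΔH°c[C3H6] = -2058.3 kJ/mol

ΔH° = -69.5 kJ/mol

Using ΔH = Σ nΔHc°(reactants) − Σ nΔHc°(products):
= [1·(-393.5) + 1·(-2058.3) + 2·(-890.3)] − [1·(-4162.9)]
= -69.5 kJ/mol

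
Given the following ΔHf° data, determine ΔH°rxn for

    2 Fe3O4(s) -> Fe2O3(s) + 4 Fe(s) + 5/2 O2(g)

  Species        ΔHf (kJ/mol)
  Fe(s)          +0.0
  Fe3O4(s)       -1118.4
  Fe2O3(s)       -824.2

Products: 1·(-824.2) + 4·(+0.0) + 5/2·(+0.0) = -824.2
Reactants: 2·(-1118.4) = -2236.8
ΔH°rxn = (-824.2) − (-2236.8) = 1412.6 kJ/mol

ΔH°rxn = 1412.6 kJ/mol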